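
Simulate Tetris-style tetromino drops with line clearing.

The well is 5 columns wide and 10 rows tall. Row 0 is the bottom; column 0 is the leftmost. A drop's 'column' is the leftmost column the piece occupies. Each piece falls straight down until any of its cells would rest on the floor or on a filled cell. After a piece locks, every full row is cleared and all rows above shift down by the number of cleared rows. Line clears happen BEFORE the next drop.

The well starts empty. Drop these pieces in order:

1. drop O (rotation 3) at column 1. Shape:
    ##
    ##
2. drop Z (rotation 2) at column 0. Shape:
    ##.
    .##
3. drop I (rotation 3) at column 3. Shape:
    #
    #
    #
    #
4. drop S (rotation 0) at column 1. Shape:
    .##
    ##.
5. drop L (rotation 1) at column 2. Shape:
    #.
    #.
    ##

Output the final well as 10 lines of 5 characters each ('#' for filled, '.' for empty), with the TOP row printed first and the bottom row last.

Answer: .....
..#..
..#..
..##.
..##.
.##..
##.#.
.###.
.###.
.###.

Derivation:
Drop 1: O rot3 at col 1 lands with bottom-row=0; cleared 0 line(s) (total 0); column heights now [0 2 2 0 0], max=2
Drop 2: Z rot2 at col 0 lands with bottom-row=2; cleared 0 line(s) (total 0); column heights now [4 4 3 0 0], max=4
Drop 3: I rot3 at col 3 lands with bottom-row=0; cleared 0 line(s) (total 0); column heights now [4 4 3 4 0], max=4
Drop 4: S rot0 at col 1 lands with bottom-row=4; cleared 0 line(s) (total 0); column heights now [4 5 6 6 0], max=6
Drop 5: L rot1 at col 2 lands with bottom-row=6; cleared 0 line(s) (total 0); column heights now [4 5 9 7 0], max=9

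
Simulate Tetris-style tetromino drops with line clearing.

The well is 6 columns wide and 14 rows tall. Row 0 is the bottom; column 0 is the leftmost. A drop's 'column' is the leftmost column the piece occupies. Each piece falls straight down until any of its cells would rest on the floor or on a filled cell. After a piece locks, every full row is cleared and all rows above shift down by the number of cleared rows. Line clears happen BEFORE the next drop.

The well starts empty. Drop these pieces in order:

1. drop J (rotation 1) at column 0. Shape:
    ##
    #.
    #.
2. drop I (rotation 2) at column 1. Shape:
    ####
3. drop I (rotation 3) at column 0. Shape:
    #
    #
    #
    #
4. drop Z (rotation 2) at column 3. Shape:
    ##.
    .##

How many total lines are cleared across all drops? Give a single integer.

Answer: 0

Derivation:
Drop 1: J rot1 at col 0 lands with bottom-row=0; cleared 0 line(s) (total 0); column heights now [3 3 0 0 0 0], max=3
Drop 2: I rot2 at col 1 lands with bottom-row=3; cleared 0 line(s) (total 0); column heights now [3 4 4 4 4 0], max=4
Drop 3: I rot3 at col 0 lands with bottom-row=3; cleared 0 line(s) (total 0); column heights now [7 4 4 4 4 0], max=7
Drop 4: Z rot2 at col 3 lands with bottom-row=4; cleared 0 line(s) (total 0); column heights now [7 4 4 6 6 5], max=7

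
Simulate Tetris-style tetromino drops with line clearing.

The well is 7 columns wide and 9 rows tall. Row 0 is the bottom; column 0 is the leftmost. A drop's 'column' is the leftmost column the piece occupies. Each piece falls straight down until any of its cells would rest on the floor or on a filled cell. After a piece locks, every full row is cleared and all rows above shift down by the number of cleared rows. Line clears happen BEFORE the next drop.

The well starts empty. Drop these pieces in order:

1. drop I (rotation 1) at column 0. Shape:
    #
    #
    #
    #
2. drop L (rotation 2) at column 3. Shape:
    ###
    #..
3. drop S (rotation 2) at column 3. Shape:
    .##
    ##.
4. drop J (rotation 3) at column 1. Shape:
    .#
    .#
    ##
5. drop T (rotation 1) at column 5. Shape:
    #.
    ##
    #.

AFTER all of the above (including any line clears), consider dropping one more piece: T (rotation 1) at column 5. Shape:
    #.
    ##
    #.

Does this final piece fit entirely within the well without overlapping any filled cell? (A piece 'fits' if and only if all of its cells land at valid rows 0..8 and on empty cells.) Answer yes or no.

Answer: no

Derivation:
Drop 1: I rot1 at col 0 lands with bottom-row=0; cleared 0 line(s) (total 0); column heights now [4 0 0 0 0 0 0], max=4
Drop 2: L rot2 at col 3 lands with bottom-row=0; cleared 0 line(s) (total 0); column heights now [4 0 0 2 2 2 0], max=4
Drop 3: S rot2 at col 3 lands with bottom-row=2; cleared 0 line(s) (total 0); column heights now [4 0 0 3 4 4 0], max=4
Drop 4: J rot3 at col 1 lands with bottom-row=0; cleared 0 line(s) (total 0); column heights now [4 1 3 3 4 4 0], max=4
Drop 5: T rot1 at col 5 lands with bottom-row=4; cleared 0 line(s) (total 0); column heights now [4 1 3 3 4 7 6], max=7
Test piece T rot1 at col 5 (width 2): heights before test = [4 1 3 3 4 7 6]; fits = False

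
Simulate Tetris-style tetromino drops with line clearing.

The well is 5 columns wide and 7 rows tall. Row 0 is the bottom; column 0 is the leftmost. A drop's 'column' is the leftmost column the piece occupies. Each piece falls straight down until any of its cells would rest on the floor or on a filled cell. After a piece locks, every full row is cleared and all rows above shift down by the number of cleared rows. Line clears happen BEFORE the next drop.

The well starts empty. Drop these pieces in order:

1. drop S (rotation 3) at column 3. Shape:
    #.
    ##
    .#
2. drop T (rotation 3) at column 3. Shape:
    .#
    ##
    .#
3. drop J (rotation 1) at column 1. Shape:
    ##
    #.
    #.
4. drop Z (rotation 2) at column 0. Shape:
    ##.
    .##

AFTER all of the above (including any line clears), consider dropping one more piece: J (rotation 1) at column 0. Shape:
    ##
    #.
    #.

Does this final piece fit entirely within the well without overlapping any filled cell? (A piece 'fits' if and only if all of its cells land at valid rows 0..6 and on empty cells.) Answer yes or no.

Drop 1: S rot3 at col 3 lands with bottom-row=0; cleared 0 line(s) (total 0); column heights now [0 0 0 3 2], max=3
Drop 2: T rot3 at col 3 lands with bottom-row=2; cleared 0 line(s) (total 0); column heights now [0 0 0 4 5], max=5
Drop 3: J rot1 at col 1 lands with bottom-row=0; cleared 0 line(s) (total 0); column heights now [0 3 3 4 5], max=5
Drop 4: Z rot2 at col 0 lands with bottom-row=3; cleared 0 line(s) (total 0); column heights now [5 5 4 4 5], max=5
Test piece J rot1 at col 0 (width 2): heights before test = [5 5 4 4 5]; fits = False

Answer: no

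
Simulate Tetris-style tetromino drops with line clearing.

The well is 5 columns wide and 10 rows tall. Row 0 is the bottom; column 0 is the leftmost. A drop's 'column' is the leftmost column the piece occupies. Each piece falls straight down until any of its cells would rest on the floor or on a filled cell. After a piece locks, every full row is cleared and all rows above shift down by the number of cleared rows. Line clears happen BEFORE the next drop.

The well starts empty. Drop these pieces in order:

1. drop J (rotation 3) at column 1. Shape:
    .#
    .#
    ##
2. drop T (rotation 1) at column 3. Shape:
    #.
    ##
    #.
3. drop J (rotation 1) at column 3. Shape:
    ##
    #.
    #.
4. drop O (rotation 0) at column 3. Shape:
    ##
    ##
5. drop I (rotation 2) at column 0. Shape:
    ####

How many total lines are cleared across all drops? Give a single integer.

Answer: 0

Derivation:
Drop 1: J rot3 at col 1 lands with bottom-row=0; cleared 0 line(s) (total 0); column heights now [0 1 3 0 0], max=3
Drop 2: T rot1 at col 3 lands with bottom-row=0; cleared 0 line(s) (total 0); column heights now [0 1 3 3 2], max=3
Drop 3: J rot1 at col 3 lands with bottom-row=3; cleared 0 line(s) (total 0); column heights now [0 1 3 6 6], max=6
Drop 4: O rot0 at col 3 lands with bottom-row=6; cleared 0 line(s) (total 0); column heights now [0 1 3 8 8], max=8
Drop 5: I rot2 at col 0 lands with bottom-row=8; cleared 0 line(s) (total 0); column heights now [9 9 9 9 8], max=9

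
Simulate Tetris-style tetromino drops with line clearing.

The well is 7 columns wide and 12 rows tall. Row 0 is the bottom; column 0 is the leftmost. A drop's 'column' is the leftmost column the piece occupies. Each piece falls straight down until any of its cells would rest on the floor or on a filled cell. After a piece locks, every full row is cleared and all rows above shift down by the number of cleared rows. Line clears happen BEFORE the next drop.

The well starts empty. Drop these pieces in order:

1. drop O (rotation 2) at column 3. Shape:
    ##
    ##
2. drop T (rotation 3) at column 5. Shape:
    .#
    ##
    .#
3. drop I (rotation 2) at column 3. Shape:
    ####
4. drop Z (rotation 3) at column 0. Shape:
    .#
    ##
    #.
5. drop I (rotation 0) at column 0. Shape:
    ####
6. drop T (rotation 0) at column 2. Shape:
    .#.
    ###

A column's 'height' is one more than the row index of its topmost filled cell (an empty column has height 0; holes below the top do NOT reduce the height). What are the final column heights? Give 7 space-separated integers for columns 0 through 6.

Drop 1: O rot2 at col 3 lands with bottom-row=0; cleared 0 line(s) (total 0); column heights now [0 0 0 2 2 0 0], max=2
Drop 2: T rot3 at col 5 lands with bottom-row=0; cleared 0 line(s) (total 0); column heights now [0 0 0 2 2 2 3], max=3
Drop 3: I rot2 at col 3 lands with bottom-row=3; cleared 0 line(s) (total 0); column heights now [0 0 0 4 4 4 4], max=4
Drop 4: Z rot3 at col 0 lands with bottom-row=0; cleared 0 line(s) (total 0); column heights now [2 3 0 4 4 4 4], max=4
Drop 5: I rot0 at col 0 lands with bottom-row=4; cleared 0 line(s) (total 0); column heights now [5 5 5 5 4 4 4], max=5
Drop 6: T rot0 at col 2 lands with bottom-row=5; cleared 0 line(s) (total 0); column heights now [5 5 6 7 6 4 4], max=7

Answer: 5 5 6 7 6 4 4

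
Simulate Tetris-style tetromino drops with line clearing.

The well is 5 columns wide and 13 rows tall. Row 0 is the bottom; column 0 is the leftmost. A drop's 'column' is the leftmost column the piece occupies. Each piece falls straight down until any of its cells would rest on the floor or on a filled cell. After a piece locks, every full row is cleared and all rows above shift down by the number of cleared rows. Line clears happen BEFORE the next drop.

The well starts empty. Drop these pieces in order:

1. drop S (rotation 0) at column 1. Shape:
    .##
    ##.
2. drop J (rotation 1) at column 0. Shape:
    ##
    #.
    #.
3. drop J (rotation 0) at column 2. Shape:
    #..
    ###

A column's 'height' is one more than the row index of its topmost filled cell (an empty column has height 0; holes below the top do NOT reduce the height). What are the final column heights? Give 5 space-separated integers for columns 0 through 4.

Answer: 2 1 3 2 0

Derivation:
Drop 1: S rot0 at col 1 lands with bottom-row=0; cleared 0 line(s) (total 0); column heights now [0 1 2 2 0], max=2
Drop 2: J rot1 at col 0 lands with bottom-row=0; cleared 0 line(s) (total 0); column heights now [3 3 2 2 0], max=3
Drop 3: J rot0 at col 2 lands with bottom-row=2; cleared 1 line(s) (total 1); column heights now [2 1 3 2 0], max=3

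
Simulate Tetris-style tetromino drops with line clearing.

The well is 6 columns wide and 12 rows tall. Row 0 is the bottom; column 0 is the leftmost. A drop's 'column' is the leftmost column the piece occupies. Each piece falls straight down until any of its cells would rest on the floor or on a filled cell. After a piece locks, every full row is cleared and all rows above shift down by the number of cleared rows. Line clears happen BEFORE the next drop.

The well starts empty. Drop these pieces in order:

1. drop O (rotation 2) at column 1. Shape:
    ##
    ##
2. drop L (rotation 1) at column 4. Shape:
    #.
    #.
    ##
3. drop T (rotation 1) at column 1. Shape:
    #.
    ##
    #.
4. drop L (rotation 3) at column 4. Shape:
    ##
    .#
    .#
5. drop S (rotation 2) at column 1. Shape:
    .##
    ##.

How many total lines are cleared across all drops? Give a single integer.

Drop 1: O rot2 at col 1 lands with bottom-row=0; cleared 0 line(s) (total 0); column heights now [0 2 2 0 0 0], max=2
Drop 2: L rot1 at col 4 lands with bottom-row=0; cleared 0 line(s) (total 0); column heights now [0 2 2 0 3 1], max=3
Drop 3: T rot1 at col 1 lands with bottom-row=2; cleared 0 line(s) (total 0); column heights now [0 5 4 0 3 1], max=5
Drop 4: L rot3 at col 4 lands with bottom-row=1; cleared 0 line(s) (total 0); column heights now [0 5 4 0 4 4], max=5
Drop 5: S rot2 at col 1 lands with bottom-row=5; cleared 0 line(s) (total 0); column heights now [0 6 7 7 4 4], max=7

Answer: 0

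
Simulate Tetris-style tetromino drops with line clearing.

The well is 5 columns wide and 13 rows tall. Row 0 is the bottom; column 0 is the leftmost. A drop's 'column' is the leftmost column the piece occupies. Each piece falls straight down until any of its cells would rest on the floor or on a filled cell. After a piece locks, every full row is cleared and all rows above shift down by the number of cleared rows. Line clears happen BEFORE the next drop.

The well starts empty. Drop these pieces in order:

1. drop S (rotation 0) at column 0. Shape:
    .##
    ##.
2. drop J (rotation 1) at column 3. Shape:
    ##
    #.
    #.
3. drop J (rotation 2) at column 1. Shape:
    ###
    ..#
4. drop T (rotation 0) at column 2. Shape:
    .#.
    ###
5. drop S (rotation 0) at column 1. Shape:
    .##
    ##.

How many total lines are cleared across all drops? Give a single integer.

Answer: 0

Derivation:
Drop 1: S rot0 at col 0 lands with bottom-row=0; cleared 0 line(s) (total 0); column heights now [1 2 2 0 0], max=2
Drop 2: J rot1 at col 3 lands with bottom-row=0; cleared 0 line(s) (total 0); column heights now [1 2 2 3 3], max=3
Drop 3: J rot2 at col 1 lands with bottom-row=3; cleared 0 line(s) (total 0); column heights now [1 5 5 5 3], max=5
Drop 4: T rot0 at col 2 lands with bottom-row=5; cleared 0 line(s) (total 0); column heights now [1 5 6 7 6], max=7
Drop 5: S rot0 at col 1 lands with bottom-row=6; cleared 0 line(s) (total 0); column heights now [1 7 8 8 6], max=8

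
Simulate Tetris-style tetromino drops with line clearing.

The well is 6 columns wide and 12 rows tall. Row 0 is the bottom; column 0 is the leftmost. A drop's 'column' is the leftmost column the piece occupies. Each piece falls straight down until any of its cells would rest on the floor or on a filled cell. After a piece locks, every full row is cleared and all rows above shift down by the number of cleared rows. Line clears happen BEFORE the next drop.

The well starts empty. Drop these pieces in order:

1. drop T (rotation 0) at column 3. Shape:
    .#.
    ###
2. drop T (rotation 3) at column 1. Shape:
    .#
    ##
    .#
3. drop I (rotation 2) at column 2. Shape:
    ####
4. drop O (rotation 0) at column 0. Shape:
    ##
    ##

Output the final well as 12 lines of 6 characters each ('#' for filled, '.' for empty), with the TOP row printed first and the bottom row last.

Drop 1: T rot0 at col 3 lands with bottom-row=0; cleared 0 line(s) (total 0); column heights now [0 0 0 1 2 1], max=2
Drop 2: T rot3 at col 1 lands with bottom-row=0; cleared 0 line(s) (total 0); column heights now [0 2 3 1 2 1], max=3
Drop 3: I rot2 at col 2 lands with bottom-row=3; cleared 0 line(s) (total 0); column heights now [0 2 4 4 4 4], max=4
Drop 4: O rot0 at col 0 lands with bottom-row=2; cleared 1 line(s) (total 1); column heights now [3 3 3 1 2 1], max=3

Answer: ......
......
......
......
......
......
......
......
......
###...
.##.#.
..####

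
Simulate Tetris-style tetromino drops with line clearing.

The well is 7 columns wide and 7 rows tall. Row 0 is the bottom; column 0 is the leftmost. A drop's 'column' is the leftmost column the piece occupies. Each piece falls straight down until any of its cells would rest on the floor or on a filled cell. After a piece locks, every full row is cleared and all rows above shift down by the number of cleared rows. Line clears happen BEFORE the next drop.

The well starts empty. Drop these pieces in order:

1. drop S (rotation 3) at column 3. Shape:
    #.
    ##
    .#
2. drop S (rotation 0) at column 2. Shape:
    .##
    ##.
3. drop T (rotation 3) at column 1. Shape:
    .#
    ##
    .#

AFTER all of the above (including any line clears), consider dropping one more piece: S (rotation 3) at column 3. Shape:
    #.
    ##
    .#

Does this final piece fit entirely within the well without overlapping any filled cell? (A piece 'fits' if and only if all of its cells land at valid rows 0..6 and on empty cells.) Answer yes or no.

Drop 1: S rot3 at col 3 lands with bottom-row=0; cleared 0 line(s) (total 0); column heights now [0 0 0 3 2 0 0], max=3
Drop 2: S rot0 at col 2 lands with bottom-row=3; cleared 0 line(s) (total 0); column heights now [0 0 4 5 5 0 0], max=5
Drop 3: T rot3 at col 1 lands with bottom-row=4; cleared 0 line(s) (total 0); column heights now [0 6 7 5 5 0 0], max=7
Test piece S rot3 at col 3 (width 2): heights before test = [0 6 7 5 5 0 0]; fits = False

Answer: no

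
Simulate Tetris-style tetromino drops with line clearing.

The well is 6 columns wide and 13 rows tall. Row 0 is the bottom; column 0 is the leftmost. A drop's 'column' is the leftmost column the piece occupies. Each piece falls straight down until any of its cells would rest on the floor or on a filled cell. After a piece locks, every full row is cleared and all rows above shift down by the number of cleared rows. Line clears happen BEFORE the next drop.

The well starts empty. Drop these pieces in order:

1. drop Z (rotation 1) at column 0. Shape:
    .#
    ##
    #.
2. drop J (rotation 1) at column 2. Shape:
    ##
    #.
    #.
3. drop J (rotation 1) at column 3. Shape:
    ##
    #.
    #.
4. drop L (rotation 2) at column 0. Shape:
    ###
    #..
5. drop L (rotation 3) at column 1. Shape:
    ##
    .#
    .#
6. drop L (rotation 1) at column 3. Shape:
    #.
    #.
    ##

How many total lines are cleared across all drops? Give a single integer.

Answer: 0

Derivation:
Drop 1: Z rot1 at col 0 lands with bottom-row=0; cleared 0 line(s) (total 0); column heights now [2 3 0 0 0 0], max=3
Drop 2: J rot1 at col 2 lands with bottom-row=0; cleared 0 line(s) (total 0); column heights now [2 3 3 3 0 0], max=3
Drop 3: J rot1 at col 3 lands with bottom-row=3; cleared 0 line(s) (total 0); column heights now [2 3 3 6 6 0], max=6
Drop 4: L rot2 at col 0 lands with bottom-row=2; cleared 0 line(s) (total 0); column heights now [4 4 4 6 6 0], max=6
Drop 5: L rot3 at col 1 lands with bottom-row=4; cleared 0 line(s) (total 0); column heights now [4 7 7 6 6 0], max=7
Drop 6: L rot1 at col 3 lands with bottom-row=6; cleared 0 line(s) (total 0); column heights now [4 7 7 9 7 0], max=9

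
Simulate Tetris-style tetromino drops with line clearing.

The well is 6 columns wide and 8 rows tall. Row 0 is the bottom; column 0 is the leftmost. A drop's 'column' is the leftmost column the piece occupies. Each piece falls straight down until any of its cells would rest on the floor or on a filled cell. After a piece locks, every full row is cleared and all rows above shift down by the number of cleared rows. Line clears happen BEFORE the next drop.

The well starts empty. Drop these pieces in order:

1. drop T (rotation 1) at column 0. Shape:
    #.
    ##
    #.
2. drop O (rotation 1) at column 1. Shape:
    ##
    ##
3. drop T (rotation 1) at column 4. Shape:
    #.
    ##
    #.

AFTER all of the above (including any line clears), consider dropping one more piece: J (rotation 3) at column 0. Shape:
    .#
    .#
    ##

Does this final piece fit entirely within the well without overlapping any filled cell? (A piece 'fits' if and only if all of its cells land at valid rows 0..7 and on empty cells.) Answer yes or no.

Drop 1: T rot1 at col 0 lands with bottom-row=0; cleared 0 line(s) (total 0); column heights now [3 2 0 0 0 0], max=3
Drop 2: O rot1 at col 1 lands with bottom-row=2; cleared 0 line(s) (total 0); column heights now [3 4 4 0 0 0], max=4
Drop 3: T rot1 at col 4 lands with bottom-row=0; cleared 0 line(s) (total 0); column heights now [3 4 4 0 3 2], max=4
Test piece J rot3 at col 0 (width 2): heights before test = [3 4 4 0 3 2]; fits = True

Answer: yes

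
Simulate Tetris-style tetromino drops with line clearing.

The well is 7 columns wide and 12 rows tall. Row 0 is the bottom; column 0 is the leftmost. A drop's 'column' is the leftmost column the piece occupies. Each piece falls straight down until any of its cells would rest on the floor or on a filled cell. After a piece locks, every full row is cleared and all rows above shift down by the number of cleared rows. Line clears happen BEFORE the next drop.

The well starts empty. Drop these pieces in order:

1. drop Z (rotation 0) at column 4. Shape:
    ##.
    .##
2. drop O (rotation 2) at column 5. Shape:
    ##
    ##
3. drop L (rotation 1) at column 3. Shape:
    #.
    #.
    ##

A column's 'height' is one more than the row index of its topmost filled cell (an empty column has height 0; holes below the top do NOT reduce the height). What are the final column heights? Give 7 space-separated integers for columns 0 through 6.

Drop 1: Z rot0 at col 4 lands with bottom-row=0; cleared 0 line(s) (total 0); column heights now [0 0 0 0 2 2 1], max=2
Drop 2: O rot2 at col 5 lands with bottom-row=2; cleared 0 line(s) (total 0); column heights now [0 0 0 0 2 4 4], max=4
Drop 3: L rot1 at col 3 lands with bottom-row=2; cleared 0 line(s) (total 0); column heights now [0 0 0 5 3 4 4], max=5

Answer: 0 0 0 5 3 4 4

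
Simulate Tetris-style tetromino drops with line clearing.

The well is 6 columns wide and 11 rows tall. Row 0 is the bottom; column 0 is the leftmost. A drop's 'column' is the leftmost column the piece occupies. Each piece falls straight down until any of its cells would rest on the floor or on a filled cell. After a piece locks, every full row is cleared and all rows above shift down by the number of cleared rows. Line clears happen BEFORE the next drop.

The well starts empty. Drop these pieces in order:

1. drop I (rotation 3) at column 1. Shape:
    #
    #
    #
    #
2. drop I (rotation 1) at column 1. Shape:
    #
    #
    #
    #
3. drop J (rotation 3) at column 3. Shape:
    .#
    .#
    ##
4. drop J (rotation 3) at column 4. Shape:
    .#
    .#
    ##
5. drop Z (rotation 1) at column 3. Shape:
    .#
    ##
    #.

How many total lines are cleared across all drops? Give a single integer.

Drop 1: I rot3 at col 1 lands with bottom-row=0; cleared 0 line(s) (total 0); column heights now [0 4 0 0 0 0], max=4
Drop 2: I rot1 at col 1 lands with bottom-row=4; cleared 0 line(s) (total 0); column heights now [0 8 0 0 0 0], max=8
Drop 3: J rot3 at col 3 lands with bottom-row=0; cleared 0 line(s) (total 0); column heights now [0 8 0 1 3 0], max=8
Drop 4: J rot3 at col 4 lands with bottom-row=3; cleared 0 line(s) (total 0); column heights now [0 8 0 1 4 6], max=8
Drop 5: Z rot1 at col 3 lands with bottom-row=3; cleared 0 line(s) (total 0); column heights now [0 8 0 5 6 6], max=8

Answer: 0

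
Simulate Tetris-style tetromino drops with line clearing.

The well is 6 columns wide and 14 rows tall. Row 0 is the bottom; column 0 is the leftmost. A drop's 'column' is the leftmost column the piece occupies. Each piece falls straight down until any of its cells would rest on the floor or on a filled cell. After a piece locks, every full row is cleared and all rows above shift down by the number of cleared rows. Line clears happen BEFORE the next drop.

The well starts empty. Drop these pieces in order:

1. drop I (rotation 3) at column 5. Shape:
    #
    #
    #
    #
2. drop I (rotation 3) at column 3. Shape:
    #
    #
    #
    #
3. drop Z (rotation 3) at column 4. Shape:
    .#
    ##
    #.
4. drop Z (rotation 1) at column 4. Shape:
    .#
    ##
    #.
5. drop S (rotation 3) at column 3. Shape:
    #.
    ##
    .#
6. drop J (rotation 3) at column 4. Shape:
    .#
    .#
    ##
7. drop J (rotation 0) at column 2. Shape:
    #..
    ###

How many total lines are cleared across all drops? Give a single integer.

Answer: 0

Derivation:
Drop 1: I rot3 at col 5 lands with bottom-row=0; cleared 0 line(s) (total 0); column heights now [0 0 0 0 0 4], max=4
Drop 2: I rot3 at col 3 lands with bottom-row=0; cleared 0 line(s) (total 0); column heights now [0 0 0 4 0 4], max=4
Drop 3: Z rot3 at col 4 lands with bottom-row=3; cleared 0 line(s) (total 0); column heights now [0 0 0 4 5 6], max=6
Drop 4: Z rot1 at col 4 lands with bottom-row=5; cleared 0 line(s) (total 0); column heights now [0 0 0 4 7 8], max=8
Drop 5: S rot3 at col 3 lands with bottom-row=7; cleared 0 line(s) (total 0); column heights now [0 0 0 10 9 8], max=10
Drop 6: J rot3 at col 4 lands with bottom-row=9; cleared 0 line(s) (total 0); column heights now [0 0 0 10 10 12], max=12
Drop 7: J rot0 at col 2 lands with bottom-row=10; cleared 0 line(s) (total 0); column heights now [0 0 12 11 11 12], max=12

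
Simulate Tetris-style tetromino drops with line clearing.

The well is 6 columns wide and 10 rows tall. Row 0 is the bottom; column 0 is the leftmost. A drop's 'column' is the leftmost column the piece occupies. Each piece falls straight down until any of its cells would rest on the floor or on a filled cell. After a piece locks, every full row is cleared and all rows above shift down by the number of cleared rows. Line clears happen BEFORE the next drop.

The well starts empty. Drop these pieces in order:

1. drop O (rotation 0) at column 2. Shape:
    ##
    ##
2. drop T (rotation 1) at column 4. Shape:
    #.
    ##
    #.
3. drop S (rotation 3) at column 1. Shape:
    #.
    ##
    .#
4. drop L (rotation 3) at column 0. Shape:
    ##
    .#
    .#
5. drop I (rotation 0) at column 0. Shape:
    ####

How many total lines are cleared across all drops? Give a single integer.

Answer: 0

Derivation:
Drop 1: O rot0 at col 2 lands with bottom-row=0; cleared 0 line(s) (total 0); column heights now [0 0 2 2 0 0], max=2
Drop 2: T rot1 at col 4 lands with bottom-row=0; cleared 0 line(s) (total 0); column heights now [0 0 2 2 3 2], max=3
Drop 3: S rot3 at col 1 lands with bottom-row=2; cleared 0 line(s) (total 0); column heights now [0 5 4 2 3 2], max=5
Drop 4: L rot3 at col 0 lands with bottom-row=5; cleared 0 line(s) (total 0); column heights now [8 8 4 2 3 2], max=8
Drop 5: I rot0 at col 0 lands with bottom-row=8; cleared 0 line(s) (total 0); column heights now [9 9 9 9 3 2], max=9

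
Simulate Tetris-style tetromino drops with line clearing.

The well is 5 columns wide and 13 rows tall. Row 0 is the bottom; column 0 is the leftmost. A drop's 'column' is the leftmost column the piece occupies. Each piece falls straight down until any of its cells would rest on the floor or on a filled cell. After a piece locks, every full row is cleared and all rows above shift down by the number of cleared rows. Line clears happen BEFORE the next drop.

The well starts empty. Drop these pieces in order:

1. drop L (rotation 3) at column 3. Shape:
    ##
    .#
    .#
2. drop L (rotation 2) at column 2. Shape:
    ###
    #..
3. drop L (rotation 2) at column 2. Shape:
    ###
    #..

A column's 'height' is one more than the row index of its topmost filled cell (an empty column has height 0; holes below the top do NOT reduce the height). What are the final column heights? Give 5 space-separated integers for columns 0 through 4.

Drop 1: L rot3 at col 3 lands with bottom-row=0; cleared 0 line(s) (total 0); column heights now [0 0 0 3 3], max=3
Drop 2: L rot2 at col 2 lands with bottom-row=2; cleared 0 line(s) (total 0); column heights now [0 0 4 4 4], max=4
Drop 3: L rot2 at col 2 lands with bottom-row=4; cleared 0 line(s) (total 0); column heights now [0 0 6 6 6], max=6

Answer: 0 0 6 6 6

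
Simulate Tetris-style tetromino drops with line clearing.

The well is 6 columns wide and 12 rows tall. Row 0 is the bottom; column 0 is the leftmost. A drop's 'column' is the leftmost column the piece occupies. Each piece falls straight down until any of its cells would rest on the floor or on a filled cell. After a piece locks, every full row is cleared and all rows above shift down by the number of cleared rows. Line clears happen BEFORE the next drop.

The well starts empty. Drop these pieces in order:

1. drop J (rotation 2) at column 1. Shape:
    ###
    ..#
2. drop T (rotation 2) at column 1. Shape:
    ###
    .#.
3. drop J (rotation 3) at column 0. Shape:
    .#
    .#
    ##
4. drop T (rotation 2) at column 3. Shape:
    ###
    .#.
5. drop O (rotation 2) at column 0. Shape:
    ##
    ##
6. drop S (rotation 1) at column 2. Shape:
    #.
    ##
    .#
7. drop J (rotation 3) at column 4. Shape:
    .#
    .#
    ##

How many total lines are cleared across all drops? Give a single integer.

Drop 1: J rot2 at col 1 lands with bottom-row=0; cleared 0 line(s) (total 0); column heights now [0 2 2 2 0 0], max=2
Drop 2: T rot2 at col 1 lands with bottom-row=2; cleared 0 line(s) (total 0); column heights now [0 4 4 4 0 0], max=4
Drop 3: J rot3 at col 0 lands with bottom-row=4; cleared 0 line(s) (total 0); column heights now [5 7 4 4 0 0], max=7
Drop 4: T rot2 at col 3 lands with bottom-row=3; cleared 0 line(s) (total 0); column heights now [5 7 4 5 5 5], max=7
Drop 5: O rot2 at col 0 lands with bottom-row=7; cleared 0 line(s) (total 0); column heights now [9 9 4 5 5 5], max=9
Drop 6: S rot1 at col 2 lands with bottom-row=5; cleared 0 line(s) (total 0); column heights now [9 9 8 7 5 5], max=9
Drop 7: J rot3 at col 4 lands with bottom-row=5; cleared 0 line(s) (total 0); column heights now [9 9 8 7 6 8], max=9

Answer: 0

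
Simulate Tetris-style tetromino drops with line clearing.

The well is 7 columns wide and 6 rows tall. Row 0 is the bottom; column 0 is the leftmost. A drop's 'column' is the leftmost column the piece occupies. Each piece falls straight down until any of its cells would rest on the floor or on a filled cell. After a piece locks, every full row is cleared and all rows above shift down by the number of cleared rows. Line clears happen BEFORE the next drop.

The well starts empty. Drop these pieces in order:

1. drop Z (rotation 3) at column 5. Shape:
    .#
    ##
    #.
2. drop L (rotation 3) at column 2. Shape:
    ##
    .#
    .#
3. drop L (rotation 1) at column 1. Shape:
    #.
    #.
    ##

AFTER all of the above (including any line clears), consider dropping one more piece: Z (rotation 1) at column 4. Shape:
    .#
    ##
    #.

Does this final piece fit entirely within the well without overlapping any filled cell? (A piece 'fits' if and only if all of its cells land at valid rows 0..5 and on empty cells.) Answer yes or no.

Answer: yes

Derivation:
Drop 1: Z rot3 at col 5 lands with bottom-row=0; cleared 0 line(s) (total 0); column heights now [0 0 0 0 0 2 3], max=3
Drop 2: L rot3 at col 2 lands with bottom-row=0; cleared 0 line(s) (total 0); column heights now [0 0 3 3 0 2 3], max=3
Drop 3: L rot1 at col 1 lands with bottom-row=3; cleared 0 line(s) (total 0); column heights now [0 6 4 3 0 2 3], max=6
Test piece Z rot1 at col 4 (width 2): heights before test = [0 6 4 3 0 2 3]; fits = True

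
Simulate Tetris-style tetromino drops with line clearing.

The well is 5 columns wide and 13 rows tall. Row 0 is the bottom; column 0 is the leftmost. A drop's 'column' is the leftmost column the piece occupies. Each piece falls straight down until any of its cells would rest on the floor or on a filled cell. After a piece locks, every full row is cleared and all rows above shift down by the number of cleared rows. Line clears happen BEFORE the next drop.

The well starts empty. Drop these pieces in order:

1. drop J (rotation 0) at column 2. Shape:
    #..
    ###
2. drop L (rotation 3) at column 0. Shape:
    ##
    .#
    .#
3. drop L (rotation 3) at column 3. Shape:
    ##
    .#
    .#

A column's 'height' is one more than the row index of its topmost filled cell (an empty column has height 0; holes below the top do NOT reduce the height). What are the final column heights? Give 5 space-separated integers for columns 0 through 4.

Answer: 3 3 2 4 4

Derivation:
Drop 1: J rot0 at col 2 lands with bottom-row=0; cleared 0 line(s) (total 0); column heights now [0 0 2 1 1], max=2
Drop 2: L rot3 at col 0 lands with bottom-row=0; cleared 0 line(s) (total 0); column heights now [3 3 2 1 1], max=3
Drop 3: L rot3 at col 3 lands with bottom-row=1; cleared 0 line(s) (total 0); column heights now [3 3 2 4 4], max=4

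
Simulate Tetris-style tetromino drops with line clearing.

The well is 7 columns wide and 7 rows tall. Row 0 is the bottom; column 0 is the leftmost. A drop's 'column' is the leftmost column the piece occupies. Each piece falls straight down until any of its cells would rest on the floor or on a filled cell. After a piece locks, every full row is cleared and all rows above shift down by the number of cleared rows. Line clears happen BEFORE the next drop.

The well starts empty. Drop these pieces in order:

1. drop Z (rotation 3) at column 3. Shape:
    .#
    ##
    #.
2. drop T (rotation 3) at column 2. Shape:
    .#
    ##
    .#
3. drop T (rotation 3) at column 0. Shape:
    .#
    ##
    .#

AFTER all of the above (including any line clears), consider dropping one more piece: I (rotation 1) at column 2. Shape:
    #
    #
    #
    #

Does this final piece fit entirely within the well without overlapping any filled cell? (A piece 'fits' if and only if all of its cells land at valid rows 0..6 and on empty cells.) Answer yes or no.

Answer: no

Derivation:
Drop 1: Z rot3 at col 3 lands with bottom-row=0; cleared 0 line(s) (total 0); column heights now [0 0 0 2 3 0 0], max=3
Drop 2: T rot3 at col 2 lands with bottom-row=2; cleared 0 line(s) (total 0); column heights now [0 0 4 5 3 0 0], max=5
Drop 3: T rot3 at col 0 lands with bottom-row=0; cleared 0 line(s) (total 0); column heights now [2 3 4 5 3 0 0], max=5
Test piece I rot1 at col 2 (width 1): heights before test = [2 3 4 5 3 0 0]; fits = False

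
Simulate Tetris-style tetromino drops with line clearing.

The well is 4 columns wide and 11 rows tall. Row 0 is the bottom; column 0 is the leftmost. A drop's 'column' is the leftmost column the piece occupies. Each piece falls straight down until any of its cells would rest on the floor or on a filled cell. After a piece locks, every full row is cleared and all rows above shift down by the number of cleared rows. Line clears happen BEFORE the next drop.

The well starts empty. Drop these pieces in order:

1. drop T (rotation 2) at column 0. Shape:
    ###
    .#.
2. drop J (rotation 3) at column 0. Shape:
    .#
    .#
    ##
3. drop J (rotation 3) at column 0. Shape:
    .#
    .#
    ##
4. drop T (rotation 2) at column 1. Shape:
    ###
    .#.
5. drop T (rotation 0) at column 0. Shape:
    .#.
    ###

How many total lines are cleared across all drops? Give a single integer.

Drop 1: T rot2 at col 0 lands with bottom-row=0; cleared 0 line(s) (total 0); column heights now [2 2 2 0], max=2
Drop 2: J rot3 at col 0 lands with bottom-row=2; cleared 0 line(s) (total 0); column heights now [3 5 2 0], max=5
Drop 3: J rot3 at col 0 lands with bottom-row=5; cleared 0 line(s) (total 0); column heights now [6 8 2 0], max=8
Drop 4: T rot2 at col 1 lands with bottom-row=7; cleared 0 line(s) (total 0); column heights now [6 9 9 9], max=9
Drop 5: T rot0 at col 0 lands with bottom-row=9; cleared 0 line(s) (total 0); column heights now [10 11 10 9], max=11

Answer: 0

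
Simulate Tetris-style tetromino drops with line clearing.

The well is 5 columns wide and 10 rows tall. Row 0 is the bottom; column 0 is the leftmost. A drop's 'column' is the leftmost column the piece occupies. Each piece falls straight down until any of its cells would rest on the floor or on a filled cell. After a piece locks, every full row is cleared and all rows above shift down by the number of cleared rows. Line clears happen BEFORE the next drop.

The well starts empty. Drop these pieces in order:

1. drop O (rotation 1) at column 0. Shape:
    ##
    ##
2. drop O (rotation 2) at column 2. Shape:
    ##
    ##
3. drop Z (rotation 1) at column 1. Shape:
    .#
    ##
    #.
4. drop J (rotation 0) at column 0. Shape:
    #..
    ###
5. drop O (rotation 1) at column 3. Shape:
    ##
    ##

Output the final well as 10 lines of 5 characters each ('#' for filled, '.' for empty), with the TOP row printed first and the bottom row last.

Drop 1: O rot1 at col 0 lands with bottom-row=0; cleared 0 line(s) (total 0); column heights now [2 2 0 0 0], max=2
Drop 2: O rot2 at col 2 lands with bottom-row=0; cleared 0 line(s) (total 0); column heights now [2 2 2 2 0], max=2
Drop 3: Z rot1 at col 1 lands with bottom-row=2; cleared 0 line(s) (total 0); column heights now [2 4 5 2 0], max=5
Drop 4: J rot0 at col 0 lands with bottom-row=5; cleared 0 line(s) (total 0); column heights now [7 6 6 2 0], max=7
Drop 5: O rot1 at col 3 lands with bottom-row=2; cleared 0 line(s) (total 0); column heights now [7 6 6 4 4], max=7

Answer: .....
.....
.....
#....
###..
..#..
.####
.#.##
####.
####.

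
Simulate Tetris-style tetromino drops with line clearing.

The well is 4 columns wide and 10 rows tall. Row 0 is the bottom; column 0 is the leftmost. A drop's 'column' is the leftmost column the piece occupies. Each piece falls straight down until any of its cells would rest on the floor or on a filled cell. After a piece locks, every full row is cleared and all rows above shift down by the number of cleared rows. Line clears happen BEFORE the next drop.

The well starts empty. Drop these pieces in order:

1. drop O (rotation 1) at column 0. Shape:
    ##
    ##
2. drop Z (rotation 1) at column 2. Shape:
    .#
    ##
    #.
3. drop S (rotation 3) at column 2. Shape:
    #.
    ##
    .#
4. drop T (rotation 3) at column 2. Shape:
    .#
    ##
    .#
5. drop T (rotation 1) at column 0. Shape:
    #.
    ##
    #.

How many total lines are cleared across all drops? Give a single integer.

Drop 1: O rot1 at col 0 lands with bottom-row=0; cleared 0 line(s) (total 0); column heights now [2 2 0 0], max=2
Drop 2: Z rot1 at col 2 lands with bottom-row=0; cleared 1 line(s) (total 1); column heights now [1 1 1 2], max=2
Drop 3: S rot3 at col 2 lands with bottom-row=2; cleared 0 line(s) (total 1); column heights now [1 1 5 4], max=5
Drop 4: T rot3 at col 2 lands with bottom-row=4; cleared 0 line(s) (total 1); column heights now [1 1 6 7], max=7
Drop 5: T rot1 at col 0 lands with bottom-row=1; cleared 0 line(s) (total 1); column heights now [4 3 6 7], max=7

Answer: 1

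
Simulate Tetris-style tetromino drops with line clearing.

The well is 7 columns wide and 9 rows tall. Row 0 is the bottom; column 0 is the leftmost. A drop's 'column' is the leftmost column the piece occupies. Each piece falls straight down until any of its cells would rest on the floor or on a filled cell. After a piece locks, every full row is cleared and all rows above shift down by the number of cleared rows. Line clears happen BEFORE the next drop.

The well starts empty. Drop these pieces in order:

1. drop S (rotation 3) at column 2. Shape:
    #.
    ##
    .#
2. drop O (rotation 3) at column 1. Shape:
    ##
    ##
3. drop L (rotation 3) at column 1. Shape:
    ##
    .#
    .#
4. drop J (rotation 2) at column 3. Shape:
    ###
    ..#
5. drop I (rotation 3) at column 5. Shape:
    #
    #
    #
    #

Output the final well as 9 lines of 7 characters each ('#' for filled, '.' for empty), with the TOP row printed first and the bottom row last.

Drop 1: S rot3 at col 2 lands with bottom-row=0; cleared 0 line(s) (total 0); column heights now [0 0 3 2 0 0 0], max=3
Drop 2: O rot3 at col 1 lands with bottom-row=3; cleared 0 line(s) (total 0); column heights now [0 5 5 2 0 0 0], max=5
Drop 3: L rot3 at col 1 lands with bottom-row=5; cleared 0 line(s) (total 0); column heights now [0 8 8 2 0 0 0], max=8
Drop 4: J rot2 at col 3 lands with bottom-row=1; cleared 0 line(s) (total 0); column heights now [0 8 8 3 3 3 0], max=8
Drop 5: I rot3 at col 5 lands with bottom-row=3; cleared 0 line(s) (total 0); column heights now [0 8 8 3 3 7 0], max=8

Answer: .......
.##....
..#..#.
..#..#.
.##..#.
.##..#.
..####.
..##.#.
...#...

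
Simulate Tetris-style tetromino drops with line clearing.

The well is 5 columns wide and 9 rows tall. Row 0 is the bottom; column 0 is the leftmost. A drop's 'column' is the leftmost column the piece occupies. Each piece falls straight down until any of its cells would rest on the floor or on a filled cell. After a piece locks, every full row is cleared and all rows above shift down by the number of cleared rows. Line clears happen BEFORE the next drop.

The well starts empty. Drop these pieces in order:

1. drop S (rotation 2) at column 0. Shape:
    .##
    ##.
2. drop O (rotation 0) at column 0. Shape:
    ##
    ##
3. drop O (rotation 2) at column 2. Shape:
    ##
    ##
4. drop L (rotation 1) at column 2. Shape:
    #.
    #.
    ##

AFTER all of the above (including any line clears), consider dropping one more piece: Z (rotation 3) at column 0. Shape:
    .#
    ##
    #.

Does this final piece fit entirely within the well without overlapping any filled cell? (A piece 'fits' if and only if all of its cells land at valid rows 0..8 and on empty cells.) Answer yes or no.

Drop 1: S rot2 at col 0 lands with bottom-row=0; cleared 0 line(s) (total 0); column heights now [1 2 2 0 0], max=2
Drop 2: O rot0 at col 0 lands with bottom-row=2; cleared 0 line(s) (total 0); column heights now [4 4 2 0 0], max=4
Drop 3: O rot2 at col 2 lands with bottom-row=2; cleared 0 line(s) (total 0); column heights now [4 4 4 4 0], max=4
Drop 4: L rot1 at col 2 lands with bottom-row=4; cleared 0 line(s) (total 0); column heights now [4 4 7 5 0], max=7
Test piece Z rot3 at col 0 (width 2): heights before test = [4 4 7 5 0]; fits = True

Answer: yes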